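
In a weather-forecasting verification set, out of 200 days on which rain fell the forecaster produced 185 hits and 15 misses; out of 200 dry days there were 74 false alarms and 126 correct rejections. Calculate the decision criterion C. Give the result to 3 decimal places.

H = 185/200 = 0.9250
FA = 74/200 = 0.3700
z(0.9250) = 1.4395, z(0.3700) = -0.3319
c = −½·[z(H) + z(FA)] = −0.5 × (1.4395 + (-0.3319)) = -0.5538

C = -0.554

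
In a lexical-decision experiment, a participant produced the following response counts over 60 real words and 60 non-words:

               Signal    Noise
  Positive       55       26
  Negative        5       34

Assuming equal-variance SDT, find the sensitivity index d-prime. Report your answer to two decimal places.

d-prime = 1.55

H = 55/60 = 0.9167
FA = 26/60 = 0.4333
z(H) = 1.383
z(FA) = -0.168
d' = z(H) − z(FA) = 1.383 − (-0.168) = 1.551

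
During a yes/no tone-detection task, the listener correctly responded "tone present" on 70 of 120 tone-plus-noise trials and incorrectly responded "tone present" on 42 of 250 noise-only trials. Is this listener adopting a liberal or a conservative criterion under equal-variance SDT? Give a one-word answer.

conservative

z(H) = 0.210, z(FA) = -0.962
c = −½·(z(H) + z(FA)) = 0.376
c > 0 → conservative criterion (biased toward responding “no”).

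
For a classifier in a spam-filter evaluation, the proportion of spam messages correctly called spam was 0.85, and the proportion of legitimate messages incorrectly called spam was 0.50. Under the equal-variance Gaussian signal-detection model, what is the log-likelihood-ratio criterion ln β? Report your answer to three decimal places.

ln β = -0.537

z(H) = z(0.85) = 1.0364
z(FA) = z(0.50) = 0.0000
ln β = −½·[z(H)² − z(FA)²] = −0.5 × (1.0741 − 0.0000) = -0.53705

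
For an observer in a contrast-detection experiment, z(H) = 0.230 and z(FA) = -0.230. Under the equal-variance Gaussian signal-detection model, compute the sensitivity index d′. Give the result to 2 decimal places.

d' = z(H) − z(FA) = 0.230 − (-0.230) = 0.460

d′ = 0.46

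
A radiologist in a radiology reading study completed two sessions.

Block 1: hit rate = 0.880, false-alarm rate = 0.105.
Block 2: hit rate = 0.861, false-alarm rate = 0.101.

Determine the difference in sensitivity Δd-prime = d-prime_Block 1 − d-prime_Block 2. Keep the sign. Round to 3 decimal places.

Block 1: z(0.880) = 1.1750, z(0.105) = -1.2536, d' = 2.4286
Block 2: z(0.861) = 1.0848, z(0.101) = -1.2759, d' = 2.3607
Δd' = d'_Block 1 − d'_Block 2 = 2.4286 − 2.3607 = 0.0679
Block 1 has the higher sensitivity.

Δd-prime = 0.068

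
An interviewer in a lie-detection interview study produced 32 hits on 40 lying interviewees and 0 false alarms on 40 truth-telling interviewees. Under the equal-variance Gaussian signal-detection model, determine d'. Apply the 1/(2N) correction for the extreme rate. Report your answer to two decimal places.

d' = 3.08

The false-alarm rate is 0/40 = 0, so apply the 1/(2N) correction: FA → 1/(2·40) = 0.01250.
z(H) = z(0.80000) = 0.842
z(FA) = z(0.01250) = -2.241
d' = 0.842 − (-2.241) = 3.083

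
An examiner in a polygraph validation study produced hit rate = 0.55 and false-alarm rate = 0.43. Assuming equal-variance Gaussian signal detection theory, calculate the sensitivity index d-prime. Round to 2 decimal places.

d-prime = 0.30

Φ⁻¹(0.55) = 0.1257, Φ⁻¹(0.43) = -0.1764
d' = z(H) − z(FA) = 0.1257 − (-0.1764) = 0.3021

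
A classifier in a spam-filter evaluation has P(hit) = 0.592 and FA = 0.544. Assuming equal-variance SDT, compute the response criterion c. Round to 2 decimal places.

z(H) = z(0.592) = 0.2327
z(FA) = z(0.544) = 0.1105
c = −½·[z(H) + z(FA)] = −0.5 × (0.2327 + 0.1105) = -0.1716

c = -0.17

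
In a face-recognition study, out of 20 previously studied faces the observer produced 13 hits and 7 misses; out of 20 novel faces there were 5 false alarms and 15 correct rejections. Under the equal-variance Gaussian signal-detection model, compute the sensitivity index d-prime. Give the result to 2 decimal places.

H = 13/20 = 0.6500
FA = 5/20 = 0.2500
Φ⁻¹(H) = 0.3853
Φ⁻¹(FA) = -0.6745
d' = z(H) − z(FA) = 0.3853 − (-0.6745) = 1.0598

d-prime = 1.06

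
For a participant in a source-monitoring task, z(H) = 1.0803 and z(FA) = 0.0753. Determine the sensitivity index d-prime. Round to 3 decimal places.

d-prime = 1.005

d' = z(H) − z(FA) = 1.0803 − 0.0753 = 1.0050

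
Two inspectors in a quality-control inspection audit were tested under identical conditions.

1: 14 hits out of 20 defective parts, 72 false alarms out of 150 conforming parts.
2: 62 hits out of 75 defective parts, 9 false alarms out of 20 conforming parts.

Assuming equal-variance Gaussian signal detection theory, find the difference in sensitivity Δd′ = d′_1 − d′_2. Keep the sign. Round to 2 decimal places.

1: z(0.7000) = 0.524, z(0.4800) = -0.050, d' = 0.574
2: z(0.8267) = 0.941, z(0.4500) = -0.126, d' = 1.067
Δd' = d'_1 − d'_2 = 0.574 − 1.067 = -0.493
2 has the higher sensitivity.

Δd′ = -0.49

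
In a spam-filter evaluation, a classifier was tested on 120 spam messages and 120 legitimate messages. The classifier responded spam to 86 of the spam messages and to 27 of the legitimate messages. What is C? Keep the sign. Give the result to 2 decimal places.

C = 0.09

H = 86/120 = 0.7167
FA = 27/120 = 0.2250
z(H) = 0.5731
z(FA) = -0.7554
c = −½·[z(H) + z(FA)] = −0.5 × (0.5731 + (-0.7554)) = 0.09115
c > 0: the classifier has a conservative response bias.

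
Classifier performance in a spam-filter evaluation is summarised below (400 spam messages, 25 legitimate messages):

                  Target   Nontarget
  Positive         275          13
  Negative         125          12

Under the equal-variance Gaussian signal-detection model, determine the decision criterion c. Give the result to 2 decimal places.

H = 275/400 = 0.6875
FA = 13/25 = 0.5200
z(0.6875) = 0.489, z(0.5200) = 0.050
c = −½·[z(H) + z(FA)] = −0.5 × (0.489 + 0.050) = -0.2695

c = -0.27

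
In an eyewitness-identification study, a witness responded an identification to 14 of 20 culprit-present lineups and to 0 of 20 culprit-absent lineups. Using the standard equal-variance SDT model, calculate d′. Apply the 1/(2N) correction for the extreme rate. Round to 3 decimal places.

The false-alarm rate is 0/20 = 0, so apply the 1/(2N) correction: FA → 1/(2·20) = 0.02500.
z(H) = z(0.70000) = 0.5244
z(FA) = z(0.02500) = -1.9600
d' = 0.5244 − (-1.9600) = 2.4844

d′ = 2.484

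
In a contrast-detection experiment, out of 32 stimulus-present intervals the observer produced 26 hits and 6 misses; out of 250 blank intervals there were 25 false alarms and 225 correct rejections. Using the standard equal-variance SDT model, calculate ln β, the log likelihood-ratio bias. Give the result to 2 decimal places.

H = 26/32 = 0.8125
FA = 25/250 = 0.1000
z(0.8125) = 0.887, z(0.1000) = -1.282
ln β = −½·[z(H)² − z(FA)²] = −0.5 × (0.787 − 1.644) = 0.4285

ln β = 0.43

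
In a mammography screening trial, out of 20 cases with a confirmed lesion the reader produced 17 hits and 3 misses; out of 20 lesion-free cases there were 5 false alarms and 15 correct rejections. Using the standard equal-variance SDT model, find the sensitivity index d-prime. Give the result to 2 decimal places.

d-prime = 1.71

H = 17/20 = 0.8500
FA = 5/20 = 0.2500
z(H) = 1.036
z(FA) = -0.674
d' = z(H) − z(FA) = 1.036 − (-0.674) = 1.710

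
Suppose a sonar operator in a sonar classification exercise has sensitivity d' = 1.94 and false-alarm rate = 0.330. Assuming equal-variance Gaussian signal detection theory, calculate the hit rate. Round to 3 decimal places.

hit rate = 0.933

z(false-alarm rate) = z(0.330) = -0.4399
z(H) = z(FA) + d' = -0.4399 + 1.94 = 1.5001
hit rate = Φ(1.5001) = 0.9332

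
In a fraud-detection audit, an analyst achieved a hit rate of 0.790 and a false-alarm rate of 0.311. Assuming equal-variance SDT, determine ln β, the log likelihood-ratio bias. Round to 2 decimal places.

ln β = -0.20

z(0.790) = 0.806, z(0.311) = -0.493
ln β = −½·[z(H)² − z(FA)²] = −0.5 × (0.650 − 0.243) = -0.2035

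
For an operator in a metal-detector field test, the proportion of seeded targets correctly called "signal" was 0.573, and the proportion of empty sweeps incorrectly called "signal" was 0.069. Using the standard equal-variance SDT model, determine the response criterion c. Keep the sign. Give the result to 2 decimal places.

z(H) = z(0.573) = 0.184
z(FA) = z(0.069) = -1.483
c = −½·[z(H) + z(FA)] = −0.5 × (0.184 + (-1.483)) = 0.6495

c = 0.65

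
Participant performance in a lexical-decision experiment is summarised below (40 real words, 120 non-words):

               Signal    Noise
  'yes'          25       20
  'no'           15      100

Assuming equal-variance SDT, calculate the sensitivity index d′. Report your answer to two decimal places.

H = 25/40 = 0.6250
FA = 20/120 = 0.1667
Φ⁻¹(H) = Φ⁻¹(0.6250) = 0.319
Φ⁻¹(FA) = Φ⁻¹(0.1667) = -0.967
d' = z(H) − z(FA) = 0.319 − (-0.967) = 1.286

d′ = 1.29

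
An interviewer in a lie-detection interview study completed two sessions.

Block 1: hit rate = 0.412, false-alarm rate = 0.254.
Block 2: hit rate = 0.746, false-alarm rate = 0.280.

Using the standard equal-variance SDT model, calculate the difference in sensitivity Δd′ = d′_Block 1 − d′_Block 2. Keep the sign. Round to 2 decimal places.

Block 1: z(0.412) = -0.222, z(0.254) = -0.662, d' = 0.440
Block 2: z(0.746) = 0.662, z(0.280) = -0.583, d' = 1.245
Δd' = d'_Block 1 − d'_Block 2 = 0.440 − 1.245 = -0.805
Block 2 has the higher sensitivity.

Δd′ = -0.81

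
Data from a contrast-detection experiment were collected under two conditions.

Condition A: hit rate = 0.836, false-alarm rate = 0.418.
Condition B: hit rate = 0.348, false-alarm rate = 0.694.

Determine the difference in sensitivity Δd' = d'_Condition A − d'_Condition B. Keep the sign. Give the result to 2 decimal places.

Condition A: z(0.836) = 0.978, z(0.418) = -0.207, d' = 1.185
Condition B: z(0.348) = -0.391, z(0.694) = 0.507, d' = -0.898
Δd' = d'_Condition A − d'_Condition B = 1.185 − (-0.898) = 2.083
Condition A has the higher sensitivity.

Δd' = 2.08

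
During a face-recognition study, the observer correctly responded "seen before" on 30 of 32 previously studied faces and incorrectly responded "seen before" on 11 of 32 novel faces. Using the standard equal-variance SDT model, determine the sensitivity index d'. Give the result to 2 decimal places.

H = 30/32 = 0.9375
FA = 11/32 = 0.3438
Φ⁻¹(0.9375) = 1.534, Φ⁻¹(0.3438) = -0.402
d' = z(H) − z(FA) = 1.534 − (-0.402) = 1.936

d' = 1.94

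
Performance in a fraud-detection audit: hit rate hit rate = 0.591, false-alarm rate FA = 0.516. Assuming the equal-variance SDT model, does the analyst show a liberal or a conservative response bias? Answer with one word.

liberal

z(H) = 0.230, z(FA) = 0.040
c = −½·(z(H) + z(FA)) = -0.135
c < 0 → liberal criterion (biased toward responding “yes”).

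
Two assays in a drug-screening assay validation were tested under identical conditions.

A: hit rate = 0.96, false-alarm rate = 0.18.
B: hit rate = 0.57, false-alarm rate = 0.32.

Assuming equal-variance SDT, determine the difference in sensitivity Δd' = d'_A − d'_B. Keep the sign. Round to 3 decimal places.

A: z(0.96) = 1.7507, z(0.18) = -0.9154, d' = 2.6661
B: z(0.57) = 0.1764, z(0.32) = -0.4677, d' = 0.6441
Δd' = d'_A − d'_B = 2.6661 − 0.6441 = 2.0220
A has the higher sensitivity.

Δd' = 2.022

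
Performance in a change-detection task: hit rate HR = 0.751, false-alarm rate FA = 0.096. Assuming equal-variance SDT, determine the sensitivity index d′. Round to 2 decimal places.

d′ = 1.98

z(0.751) = 0.678, z(0.096) = -1.305
d' = z(H) − z(FA) = 0.678 − (-1.305) = 1.983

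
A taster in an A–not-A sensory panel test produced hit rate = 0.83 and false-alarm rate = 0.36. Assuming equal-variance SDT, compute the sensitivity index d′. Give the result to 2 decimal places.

d′ = 1.31

z(H) = z(0.83) = 0.9542
z(FA) = z(0.36) = -0.3585
d' = z(H) − z(FA) = 0.9542 − (-0.3585) = 1.3127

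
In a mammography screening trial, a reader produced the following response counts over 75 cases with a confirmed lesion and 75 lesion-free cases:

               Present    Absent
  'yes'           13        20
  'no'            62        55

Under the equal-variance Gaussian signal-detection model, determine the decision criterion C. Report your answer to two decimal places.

H = 13/75 = 0.1733
FA = 20/75 = 0.2667
z(H) = z(0.1733) = -0.9412
z(FA) = z(0.2667) = -0.6228
c = −½·[z(H) + z(FA)] = −0.5 × (-0.9412 + (-0.6228)) = 0.7820

C = 0.78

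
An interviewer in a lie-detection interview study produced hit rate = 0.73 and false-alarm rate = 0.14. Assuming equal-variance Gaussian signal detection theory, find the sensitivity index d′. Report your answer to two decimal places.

Φ⁻¹(0.73) = 0.6128, Φ⁻¹(0.14) = -1.0803
d' = z(H) − z(FA) = 0.6128 − (-1.0803) = 1.6931

d′ = 1.69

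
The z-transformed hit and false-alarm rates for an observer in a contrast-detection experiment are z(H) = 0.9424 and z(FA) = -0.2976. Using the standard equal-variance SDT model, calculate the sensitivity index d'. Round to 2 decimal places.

d' = z(H) − z(FA) = 0.9424 − (-0.2976) = 1.2400

d' = 1.24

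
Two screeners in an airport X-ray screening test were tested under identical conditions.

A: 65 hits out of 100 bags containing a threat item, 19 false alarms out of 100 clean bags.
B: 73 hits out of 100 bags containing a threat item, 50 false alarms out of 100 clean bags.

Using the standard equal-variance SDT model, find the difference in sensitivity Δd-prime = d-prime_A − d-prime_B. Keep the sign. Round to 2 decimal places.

Δd-prime = 0.65

A: z(0.6500) = 0.385, z(0.1900) = -0.878, d' = 1.263
B: z(0.7300) = 0.613, z(0.5000) = 0.000, d' = 0.613
Δd' = d'_A − d'_B = 1.263 − 0.613 = 0.650
A has the higher sensitivity.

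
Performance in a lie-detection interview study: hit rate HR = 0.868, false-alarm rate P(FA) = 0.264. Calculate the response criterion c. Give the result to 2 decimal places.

c = -0.24

z(H) = 1.1170
z(FA) = -0.6311
c = −½·[z(H) + z(FA)] = −0.5 × (1.1170 + (-0.6311)) = -0.24295
c < 0: the interviewer has a liberal response bias.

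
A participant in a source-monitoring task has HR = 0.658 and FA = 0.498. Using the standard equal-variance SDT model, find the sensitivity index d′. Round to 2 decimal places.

d′ = 0.41

z(H) = z(0.658) = 0.4070
z(FA) = z(0.498) = -0.0050
d' = z(H) − z(FA) = 0.4070 − (-0.0050) = 0.4120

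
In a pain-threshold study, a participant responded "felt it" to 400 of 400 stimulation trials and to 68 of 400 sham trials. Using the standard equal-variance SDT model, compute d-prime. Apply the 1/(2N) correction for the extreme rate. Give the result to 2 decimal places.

d-prime = 3.98

The hit rate is 400/400 = 1, so apply the 1/(2N) correction: H → 1 − 1/(2·400) = 0.99875.
z(H) = z(0.99875) = 3.023
z(FA) = z(0.17000) = -0.954
d' = 3.023 − (-0.954) = 3.977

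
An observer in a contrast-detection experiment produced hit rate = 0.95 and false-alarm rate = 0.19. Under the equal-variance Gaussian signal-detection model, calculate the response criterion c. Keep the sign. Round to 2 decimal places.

z(H) = 1.6449
z(FA) = -0.8779
c = −½·[z(H) + z(FA)] = −0.5 × (1.6449 + (-0.8779)) = -0.3835

c = -0.38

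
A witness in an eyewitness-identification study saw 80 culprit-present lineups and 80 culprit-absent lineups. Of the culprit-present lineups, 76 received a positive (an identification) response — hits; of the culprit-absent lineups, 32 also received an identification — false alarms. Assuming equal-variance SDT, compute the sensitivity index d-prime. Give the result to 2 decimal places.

H = 76/80 = 0.9500
FA = 32/80 = 0.4000
z(H) = 1.645
z(FA) = -0.253
d' = z(H) − z(FA) = 1.645 − (-0.253) = 1.898

d-prime = 1.90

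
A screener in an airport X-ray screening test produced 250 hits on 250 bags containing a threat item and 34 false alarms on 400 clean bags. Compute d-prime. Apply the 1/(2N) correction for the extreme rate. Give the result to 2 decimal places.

The hit rate is 250/250 = 1, so apply the 1/(2N) correction: H → 1 − 1/(2·250) = 0.99800.
z(H) = z(0.99800) = 2.878
z(FA) = z(0.08500) = -1.372
d' = 2.878 − (-1.372) = 4.250

d-prime = 4.25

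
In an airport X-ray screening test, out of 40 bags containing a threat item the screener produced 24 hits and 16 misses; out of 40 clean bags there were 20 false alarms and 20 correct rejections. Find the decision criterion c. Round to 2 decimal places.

c = -0.13

H = 24/40 = 0.6000
FA = 20/40 = 0.5000
z(0.6000) = 0.2533, z(0.5000) = 0.0000
c = −½·[z(H) + z(FA)] = −0.5 × (0.2533 + 0.0000) = -0.12665
c < 0: the screener has a liberal response bias.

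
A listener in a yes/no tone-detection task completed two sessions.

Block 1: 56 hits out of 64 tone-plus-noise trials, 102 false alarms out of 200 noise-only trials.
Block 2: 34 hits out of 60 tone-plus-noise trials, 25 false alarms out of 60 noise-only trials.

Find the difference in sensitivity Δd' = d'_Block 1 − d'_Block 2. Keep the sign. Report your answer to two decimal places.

Block 1: z(0.8750) = 1.150, z(0.5100) = 0.025, d' = 1.125
Block 2: z(0.5667) = 0.168, z(0.4167) = -0.210, d' = 0.378
Δd' = d'_Block 1 − d'_Block 2 = 1.125 − 0.378 = 0.747
Block 1 has the higher sensitivity.

Δd' = 0.75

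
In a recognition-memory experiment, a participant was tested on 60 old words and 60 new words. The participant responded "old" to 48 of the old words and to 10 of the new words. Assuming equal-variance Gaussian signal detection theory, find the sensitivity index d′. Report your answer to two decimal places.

d′ = 1.81

H = 48/60 = 0.8000
FA = 10/60 = 0.1667
z(H) = z(0.8000) = 0.8416
z(FA) = z(0.1667) = -0.9673
d' = z(H) − z(FA) = 0.8416 − (-0.9673) = 1.8089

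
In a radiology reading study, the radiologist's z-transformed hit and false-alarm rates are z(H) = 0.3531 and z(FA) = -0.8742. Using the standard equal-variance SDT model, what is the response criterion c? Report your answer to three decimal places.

c = 0.261

c = −½·[z(H) + z(FA)] = −½·(0.3531 + (-0.8742)) = 0.26055
c > 0: the radiologist has a conservative response bias.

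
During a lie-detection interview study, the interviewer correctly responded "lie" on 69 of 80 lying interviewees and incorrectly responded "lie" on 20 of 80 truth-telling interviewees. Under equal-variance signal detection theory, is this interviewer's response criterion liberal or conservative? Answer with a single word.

liberal

z(H) = 1.092, z(FA) = -0.674
c = −½·(z(H) + z(FA)) = -0.209
c < 0 → liberal criterion (biased toward responding “yes”).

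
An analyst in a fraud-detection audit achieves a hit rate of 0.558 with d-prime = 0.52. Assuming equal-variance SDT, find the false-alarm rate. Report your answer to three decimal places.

z(hit rate) = z(0.558) = 0.1459
z(FA) = z(H) − d' = 0.1459 − 0.52 = -0.3741
false-alarm rate = Φ(-0.3741) = 0.3542

false-alarm rate = 0.354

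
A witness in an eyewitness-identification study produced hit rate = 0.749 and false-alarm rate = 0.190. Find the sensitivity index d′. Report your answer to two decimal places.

z(0.749) = 0.6713, z(0.190) = -0.8779
d' = z(H) − z(FA) = 0.6713 − (-0.8779) = 1.5492

d′ = 1.55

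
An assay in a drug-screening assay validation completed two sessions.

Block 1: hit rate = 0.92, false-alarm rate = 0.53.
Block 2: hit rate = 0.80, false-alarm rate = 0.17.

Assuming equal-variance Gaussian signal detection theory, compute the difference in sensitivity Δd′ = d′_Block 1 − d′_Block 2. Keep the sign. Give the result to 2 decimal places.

Block 1: z(0.92) = 1.405, z(0.53) = 0.075, d' = 1.330
Block 2: z(0.80) = 0.842, z(0.17) = -0.954, d' = 1.796
Δd' = d'_Block 1 − d'_Block 2 = 1.330 − 1.796 = -0.466
Block 2 has the higher sensitivity.

Δd′ = -0.47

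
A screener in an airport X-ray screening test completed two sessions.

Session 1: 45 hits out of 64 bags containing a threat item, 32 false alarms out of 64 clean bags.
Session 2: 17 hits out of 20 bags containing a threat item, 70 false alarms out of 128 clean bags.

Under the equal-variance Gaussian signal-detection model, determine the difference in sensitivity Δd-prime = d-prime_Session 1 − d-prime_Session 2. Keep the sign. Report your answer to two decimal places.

Δd-prime = -0.39

Session 1: z(0.7031) = 0.533, z(0.5000) = 0.000, d' = 0.533
Session 2: z(0.8500) = 1.036, z(0.5469) = 0.118, d' = 0.918
Δd' = d'_Session 1 − d'_Session 2 = 0.533 − 0.918 = -0.385
Session 2 has the higher sensitivity.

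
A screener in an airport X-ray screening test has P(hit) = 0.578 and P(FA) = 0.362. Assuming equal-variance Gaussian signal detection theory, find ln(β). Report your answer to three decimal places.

ln β = 0.043

z(0.578) = 0.1968, z(0.362) = -0.3531
ln β = −½·[z(H)² − z(FA)²] = −0.5 × (0.0387 − 0.1247) = 0.0430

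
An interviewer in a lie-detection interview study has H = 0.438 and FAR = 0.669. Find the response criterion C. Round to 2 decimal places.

Φ⁻¹(H) = Φ⁻¹(0.438) = -0.156
Φ⁻¹(FA) = Φ⁻¹(0.669) = 0.437
c = −½·[z(H) + z(FA)] = −0.5 × (-0.156 + 0.437) = -0.1405

C = -0.14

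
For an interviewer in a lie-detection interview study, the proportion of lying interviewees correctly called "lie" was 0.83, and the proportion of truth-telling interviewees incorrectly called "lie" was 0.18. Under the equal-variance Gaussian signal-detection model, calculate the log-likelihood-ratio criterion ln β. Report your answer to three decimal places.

ln β = -0.036

z(H) = 0.9542
z(FA) = -0.9154
ln β = −½·[z(H)² − z(FA)²] = −0.5 × (0.9105 − 0.8380) = -0.03625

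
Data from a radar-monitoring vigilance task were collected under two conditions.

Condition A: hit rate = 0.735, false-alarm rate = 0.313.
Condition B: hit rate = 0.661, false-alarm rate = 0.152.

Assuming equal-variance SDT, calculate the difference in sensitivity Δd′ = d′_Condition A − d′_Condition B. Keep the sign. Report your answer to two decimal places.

Δd′ = -0.33

Condition A: z(0.735) = 0.628, z(0.313) = -0.487, d' = 1.115
Condition B: z(0.661) = 0.415, z(0.152) = -1.028, d' = 1.443
Δd' = d'_Condition A − d'_Condition B = 1.115 − 1.443 = -0.328
Condition B has the higher sensitivity.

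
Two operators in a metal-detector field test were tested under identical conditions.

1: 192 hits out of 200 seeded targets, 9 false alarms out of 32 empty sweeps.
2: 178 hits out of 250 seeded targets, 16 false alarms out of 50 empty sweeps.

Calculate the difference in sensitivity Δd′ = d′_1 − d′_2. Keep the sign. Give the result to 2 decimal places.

1: z(0.9600) = 1.751, z(0.2812) = -0.579, d' = 2.330
2: z(0.7120) = 0.559, z(0.3200) = -0.468, d' = 1.027
Δd' = d'_1 − d'_2 = 2.330 − 1.027 = 1.303
1 has the higher sensitivity.

Δd′ = 1.30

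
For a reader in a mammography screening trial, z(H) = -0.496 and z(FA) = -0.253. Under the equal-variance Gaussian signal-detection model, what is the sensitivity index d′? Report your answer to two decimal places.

d′ = -0.24

d' = z(H) − z(FA) = -0.496 − (-0.253) = -0.243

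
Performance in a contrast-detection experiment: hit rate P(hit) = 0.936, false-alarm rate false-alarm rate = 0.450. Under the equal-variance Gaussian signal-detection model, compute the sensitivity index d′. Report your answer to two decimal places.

d′ = 1.65

Φ⁻¹(H) = Φ⁻¹(0.936) = 1.522
Φ⁻¹(FA) = Φ⁻¹(0.450) = -0.126
d' = z(H) − z(FA) = 1.522 − (-0.126) = 1.648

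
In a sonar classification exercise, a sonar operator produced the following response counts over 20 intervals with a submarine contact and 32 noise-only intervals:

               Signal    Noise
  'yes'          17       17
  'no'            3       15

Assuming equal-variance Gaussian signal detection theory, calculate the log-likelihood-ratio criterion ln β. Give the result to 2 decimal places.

H = 17/20 = 0.8500
FA = 17/32 = 0.5312
z(H) = z(0.8500) = 1.036
z(FA) = z(0.5312) = 0.078
ln β = −½·[z(H)² − z(FA)²] = −0.5 × (1.073 − 0.006) = -0.5335

ln β = -0.53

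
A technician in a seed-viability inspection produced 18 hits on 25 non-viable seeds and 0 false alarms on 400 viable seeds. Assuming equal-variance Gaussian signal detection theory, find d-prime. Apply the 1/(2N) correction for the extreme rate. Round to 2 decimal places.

The false-alarm rate is 0/400 = 0, so apply the 1/(2N) correction: FA → 1/(2·400) = 0.00125.
z(H) = z(0.72000) = 0.583
z(FA) = z(0.00125) = -3.023
d' = 0.583 − (-3.023) = 3.606

d-prime = 3.61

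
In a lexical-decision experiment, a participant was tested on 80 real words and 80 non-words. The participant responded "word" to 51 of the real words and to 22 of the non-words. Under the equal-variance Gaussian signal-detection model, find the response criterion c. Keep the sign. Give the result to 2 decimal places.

H = 51/80 = 0.6375
FA = 22/80 = 0.2750
z(H) = z(0.6375) = 0.352
z(FA) = z(0.2750) = -0.598
c = −½·[z(H) + z(FA)] = −0.5 × (0.352 + (-0.598)) = 0.123

c = 0.12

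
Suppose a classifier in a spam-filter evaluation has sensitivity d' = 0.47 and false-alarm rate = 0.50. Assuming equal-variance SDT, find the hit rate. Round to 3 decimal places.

hit rate = 0.681

z(false-alarm rate) = z(0.50) = 0.0000
z(H) = z(FA) + d' = 0.0000 + 0.47 = 0.4700
hit rate = Φ(0.4700) = 0.6808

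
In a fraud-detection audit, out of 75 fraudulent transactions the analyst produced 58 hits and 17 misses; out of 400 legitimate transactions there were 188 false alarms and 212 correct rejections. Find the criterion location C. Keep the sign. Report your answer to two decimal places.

H = 58/75 = 0.7733
FA = 188/400 = 0.4700
z(H) = z(0.7733) = 0.7498
z(FA) = z(0.4700) = -0.0753
c = −½·[z(H) + z(FA)] = −0.5 × (0.7498 + (-0.0753)) = -0.33725
c < 0: the analyst has a liberal response bias.

C = -0.34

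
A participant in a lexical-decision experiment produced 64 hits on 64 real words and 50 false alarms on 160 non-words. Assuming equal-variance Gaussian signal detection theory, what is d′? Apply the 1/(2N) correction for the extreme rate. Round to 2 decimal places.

The hit rate is 64/64 = 1, so apply the 1/(2N) correction: H → 1 − 1/(2·64) = 0.99219.
z(H) = z(0.99219) = 2.418
z(FA) = z(0.31250) = -0.489
d' = 2.418 − (-0.489) = 2.907

d′ = 2.91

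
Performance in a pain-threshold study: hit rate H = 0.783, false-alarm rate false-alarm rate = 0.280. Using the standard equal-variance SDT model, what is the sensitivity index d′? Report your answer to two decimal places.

z(0.783) = 0.782, z(0.280) = -0.583
d' = z(H) − z(FA) = 0.782 − (-0.583) = 1.365

d′ = 1.37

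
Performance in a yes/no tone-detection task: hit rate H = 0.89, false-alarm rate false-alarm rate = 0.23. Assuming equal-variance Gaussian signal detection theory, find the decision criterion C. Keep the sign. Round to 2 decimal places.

C = -0.24

Φ⁻¹(0.89) = 1.227, Φ⁻¹(0.23) = -0.739
c = −½·[z(H) + z(FA)] = −0.5 × (1.227 + (-0.739)) = -0.244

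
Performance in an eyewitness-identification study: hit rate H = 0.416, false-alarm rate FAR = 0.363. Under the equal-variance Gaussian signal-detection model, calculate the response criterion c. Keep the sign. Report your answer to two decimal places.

c = 0.28

z(H) = z(0.416) = -0.2121
z(FA) = z(0.363) = -0.3505
c = −½·[z(H) + z(FA)] = −0.5 × (-0.2121 + (-0.3505)) = 0.2813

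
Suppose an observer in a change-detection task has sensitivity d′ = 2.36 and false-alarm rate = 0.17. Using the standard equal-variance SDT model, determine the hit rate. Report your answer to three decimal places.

hit rate = 0.920

z(false-alarm rate) = z(0.17) = -0.9542
z(H) = z(FA) + d' = -0.9542 + 2.36 = 1.4058
hit rate = Φ(1.4058) = 0.9201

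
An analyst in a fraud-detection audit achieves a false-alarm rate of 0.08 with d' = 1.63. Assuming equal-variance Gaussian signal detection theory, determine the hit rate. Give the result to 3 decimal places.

z(false-alarm rate) = z(0.08) = -1.4051
z(H) = z(FA) + d' = -1.4051 + 1.63 = 0.2249
hit rate = Φ(0.2249) = 0.5890

hit rate = 0.589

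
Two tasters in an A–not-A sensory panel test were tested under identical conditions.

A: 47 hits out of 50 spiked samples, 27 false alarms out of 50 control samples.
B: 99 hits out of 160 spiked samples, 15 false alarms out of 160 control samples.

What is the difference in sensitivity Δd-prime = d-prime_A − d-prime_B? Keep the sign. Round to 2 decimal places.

Δd-prime = -0.17

A: z(0.9400) = 1.555, z(0.5400) = 0.100, d' = 1.455
B: z(0.6188) = 0.302, z(0.0938) = -1.318, d' = 1.620
Δd' = d'_A − d'_B = 1.455 − 1.620 = -0.165
B has the higher sensitivity.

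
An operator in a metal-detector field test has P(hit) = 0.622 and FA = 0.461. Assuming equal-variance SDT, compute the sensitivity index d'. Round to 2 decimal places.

Φ⁻¹(H) = Φ⁻¹(0.622) = 0.311
Φ⁻¹(FA) = Φ⁻¹(0.461) = -0.098
d' = z(H) − z(FA) = 0.311 − (-0.098) = 0.409

d' = 0.41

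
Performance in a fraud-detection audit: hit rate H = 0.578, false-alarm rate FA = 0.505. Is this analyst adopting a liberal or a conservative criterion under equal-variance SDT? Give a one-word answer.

liberal

z(H) = 0.197, z(FA) = 0.013
c = −½·(z(H) + z(FA)) = -0.105
c < 0 → liberal criterion (biased toward responding “yes”).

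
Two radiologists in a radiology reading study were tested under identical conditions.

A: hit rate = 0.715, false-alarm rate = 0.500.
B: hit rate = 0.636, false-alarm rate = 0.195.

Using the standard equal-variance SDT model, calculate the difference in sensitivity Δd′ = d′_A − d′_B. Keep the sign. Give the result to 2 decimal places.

A: z(0.715) = 0.568, z(0.500) = 0.000, d' = 0.568
B: z(0.636) = 0.348, z(0.195) = -0.860, d' = 1.208
Δd' = d'_A − d'_B = 0.568 − 1.208 = -0.640
B has the higher sensitivity.

Δd′ = -0.64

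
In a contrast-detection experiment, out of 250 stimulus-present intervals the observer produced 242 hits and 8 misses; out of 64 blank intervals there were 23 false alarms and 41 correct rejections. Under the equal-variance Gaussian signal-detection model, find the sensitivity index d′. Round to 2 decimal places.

H = 242/250 = 0.9680
FA = 23/64 = 0.3594
z(H) = z(0.9680) = 1.8522
z(FA) = z(0.3594) = -0.3601
d' = z(H) − z(FA) = 1.8522 − (-0.3601) = 2.2123

d′ = 2.21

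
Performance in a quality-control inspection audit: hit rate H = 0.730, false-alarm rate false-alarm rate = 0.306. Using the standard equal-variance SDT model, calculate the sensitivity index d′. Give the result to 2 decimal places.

d′ = 1.12

z(H) = 0.613
z(FA) = -0.507
d' = z(H) − z(FA) = 0.613 − (-0.507) = 1.120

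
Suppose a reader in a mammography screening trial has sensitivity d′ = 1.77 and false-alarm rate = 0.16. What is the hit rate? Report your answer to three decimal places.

z(false-alarm rate) = z(0.16) = -0.9945
z(H) = z(FA) + d' = -0.9945 + 1.77 = 0.7755
hit rate = Φ(0.7755) = 0.7810

hit rate = 0.781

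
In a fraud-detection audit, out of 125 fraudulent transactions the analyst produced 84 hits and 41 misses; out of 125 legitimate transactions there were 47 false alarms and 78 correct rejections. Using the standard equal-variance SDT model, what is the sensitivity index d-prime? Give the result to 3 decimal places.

d-prime = 0.761

H = 84/125 = 0.6720
FA = 47/125 = 0.3760
Φ⁻¹(0.6720) = 0.4454, Φ⁻¹(0.3760) = -0.3160
d' = z(H) − z(FA) = 0.4454 − (-0.3160) = 0.7614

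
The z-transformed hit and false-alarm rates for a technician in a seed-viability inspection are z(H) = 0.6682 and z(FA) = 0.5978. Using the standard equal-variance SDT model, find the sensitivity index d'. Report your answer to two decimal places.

d' = 0.07

d' = z(H) − z(FA) = 0.6682 − 0.5978 = 0.0704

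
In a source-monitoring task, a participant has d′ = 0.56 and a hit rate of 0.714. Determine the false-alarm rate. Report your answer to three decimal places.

false-alarm rate = 0.502

z(hit rate) = z(0.714) = 0.5651
z(FA) = z(H) − d' = 0.5651 − 0.56 = 0.0051
false-alarm rate = Φ(0.0051) = 0.5020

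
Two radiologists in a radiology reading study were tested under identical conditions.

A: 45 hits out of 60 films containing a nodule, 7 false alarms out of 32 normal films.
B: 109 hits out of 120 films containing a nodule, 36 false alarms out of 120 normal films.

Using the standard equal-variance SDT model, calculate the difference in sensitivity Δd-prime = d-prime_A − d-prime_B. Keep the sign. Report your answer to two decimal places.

A: z(0.7500) = 0.674, z(0.2188) = -0.776, d' = 1.450
B: z(0.9083) = 1.330, z(0.3000) = -0.524, d' = 1.854
Δd' = d'_A − d'_B = 1.450 − 1.854 = -0.404
B has the higher sensitivity.

Δd-prime = -0.40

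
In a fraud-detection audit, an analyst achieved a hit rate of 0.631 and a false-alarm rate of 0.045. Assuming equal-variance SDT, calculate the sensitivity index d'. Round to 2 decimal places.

d' = 2.03

Φ⁻¹(0.631) = 0.335, Φ⁻¹(0.045) = -1.695
d' = z(H) − z(FA) = 0.335 − (-1.695) = 2.030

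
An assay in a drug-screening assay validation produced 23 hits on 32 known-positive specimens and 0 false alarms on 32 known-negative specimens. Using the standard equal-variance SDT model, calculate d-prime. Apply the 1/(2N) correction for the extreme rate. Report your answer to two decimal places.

d-prime = 2.73

The false-alarm rate is 0/32 = 0, so apply the 1/(2N) correction: FA → 1/(2·32) = 0.01562.
z(H) = z(0.71875) = 0.579
z(FA) = z(0.01562) = -2.154
d' = 0.579 − (-2.154) = 2.733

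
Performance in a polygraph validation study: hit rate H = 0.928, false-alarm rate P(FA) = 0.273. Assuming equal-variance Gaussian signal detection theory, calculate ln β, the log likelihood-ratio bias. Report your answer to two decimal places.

ln β = -0.89

z(H) = 1.461
z(FA) = -0.604
ln β = −½·[z(H)² − z(FA)²] = −0.5 × (2.135 − 0.365) = -0.885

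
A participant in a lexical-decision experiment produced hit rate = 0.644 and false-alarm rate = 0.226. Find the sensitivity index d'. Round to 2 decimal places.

d' = 1.12

z(0.644) = 0.369, z(0.226) = -0.752
d' = z(H) − z(FA) = 0.369 − (-0.752) = 1.121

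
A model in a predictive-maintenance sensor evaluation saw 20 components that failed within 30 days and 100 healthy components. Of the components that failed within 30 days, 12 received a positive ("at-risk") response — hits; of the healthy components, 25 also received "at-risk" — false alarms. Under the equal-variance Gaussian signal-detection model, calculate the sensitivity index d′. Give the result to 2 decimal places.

d′ = 0.93

H = 12/20 = 0.6000
FA = 25/100 = 0.2500
z(H) = z(0.6000) = 0.2533
z(FA) = z(0.2500) = -0.6745
d' = z(H) − z(FA) = 0.2533 − (-0.6745) = 0.9278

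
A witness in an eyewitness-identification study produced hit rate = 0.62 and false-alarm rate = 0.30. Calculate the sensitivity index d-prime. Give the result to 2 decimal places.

d-prime = 0.83

z(0.62) = 0.3055, z(0.30) = -0.5244
d' = z(H) − z(FA) = 0.3055 − (-0.5244) = 0.8299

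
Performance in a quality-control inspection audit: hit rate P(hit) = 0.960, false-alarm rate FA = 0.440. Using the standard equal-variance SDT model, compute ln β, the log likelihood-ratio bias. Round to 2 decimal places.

ln β = -1.52

z(0.960) = 1.751, z(0.440) = -0.151
ln β = −½·[z(H)² − z(FA)²] = −0.5 × (3.066 − 0.023) = -1.5215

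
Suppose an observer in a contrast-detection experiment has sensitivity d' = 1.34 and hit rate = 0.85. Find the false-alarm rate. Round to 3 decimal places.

false-alarm rate = 0.381

z(hit rate) = z(0.85) = 1.0364
z(FA) = z(H) − d' = 1.0364 − 1.34 = -0.3036
false-alarm rate = Φ(-0.3036) = 0.3807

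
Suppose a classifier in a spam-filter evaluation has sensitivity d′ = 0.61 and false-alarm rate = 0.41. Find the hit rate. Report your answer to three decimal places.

hit rate = 0.649

z(false-alarm rate) = z(0.41) = -0.2275
z(H) = z(FA) + d' = -0.2275 + 0.61 = 0.3825
hit rate = Φ(0.3825) = 0.6490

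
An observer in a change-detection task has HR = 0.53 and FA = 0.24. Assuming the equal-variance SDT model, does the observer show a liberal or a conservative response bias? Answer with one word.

conservative

z(H) = 0.075, z(FA) = -0.706
c = −½·(z(H) + z(FA)) = 0.3155
c > 0 → conservative criterion (biased toward responding “no”).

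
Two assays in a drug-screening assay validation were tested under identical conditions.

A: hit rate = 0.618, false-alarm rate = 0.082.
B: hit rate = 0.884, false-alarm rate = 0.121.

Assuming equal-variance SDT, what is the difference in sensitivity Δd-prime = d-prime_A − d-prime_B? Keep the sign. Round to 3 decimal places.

A: z(0.618) = 0.3002, z(0.082) = -1.3917, d' = 1.6919
B: z(0.884) = 1.1952, z(0.121) = -1.1700, d' = 2.3652
Δd' = d'_A − d'_B = 1.6919 − 2.3652 = -0.6733
B has the higher sensitivity.

Δd-prime = -0.673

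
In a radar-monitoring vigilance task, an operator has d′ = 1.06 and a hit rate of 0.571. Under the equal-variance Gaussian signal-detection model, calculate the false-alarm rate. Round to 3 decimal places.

z(hit rate) = z(0.571) = 0.1789
z(FA) = z(H) − d' = 0.1789 − 1.06 = -0.8811
false-alarm rate = Φ(-0.8811) = 0.1891

false-alarm rate = 0.189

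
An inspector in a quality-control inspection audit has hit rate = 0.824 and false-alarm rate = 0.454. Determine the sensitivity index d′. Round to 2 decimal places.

d′ = 1.05

Φ⁻¹(H) = 0.9307
Φ⁻¹(FA) = -0.1156
d' = z(H) − z(FA) = 0.9307 − (-0.1156) = 1.0463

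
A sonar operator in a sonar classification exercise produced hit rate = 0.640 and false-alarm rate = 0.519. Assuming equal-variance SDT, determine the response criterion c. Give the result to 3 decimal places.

c = -0.203

z(H) = z(0.640) = 0.3585
z(FA) = z(0.519) = 0.0476
c = −½·[z(H) + z(FA)] = −0.5 × (0.3585 + 0.0476) = -0.20305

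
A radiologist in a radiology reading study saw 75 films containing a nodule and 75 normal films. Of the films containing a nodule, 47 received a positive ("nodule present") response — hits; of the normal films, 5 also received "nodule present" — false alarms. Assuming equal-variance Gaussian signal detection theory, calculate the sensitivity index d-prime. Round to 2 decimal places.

H = 47/75 = 0.6267
FA = 5/75 = 0.0667
z(H) = 0.3231
z(FA) = -1.5008
d' = z(H) − z(FA) = 0.3231 − (-1.5008) = 1.8239

d-prime = 1.82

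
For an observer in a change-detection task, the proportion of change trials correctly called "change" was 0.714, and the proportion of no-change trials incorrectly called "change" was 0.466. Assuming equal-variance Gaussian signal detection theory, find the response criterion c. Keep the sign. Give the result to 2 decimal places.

c = -0.24

z(0.714) = 0.5651, z(0.466) = -0.0853
c = −½·[z(H) + z(FA)] = −0.5 × (0.5651 + (-0.0853)) = -0.2399
c < 0: the observer has a liberal response bias.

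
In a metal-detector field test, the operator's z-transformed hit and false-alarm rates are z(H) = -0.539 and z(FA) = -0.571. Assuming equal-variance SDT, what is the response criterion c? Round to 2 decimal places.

c = 0.56

c = −½·[z(H) + z(FA)] = −½·(-0.539 + (-0.571)) = 0.555
c > 0: the operator has a conservative response bias.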